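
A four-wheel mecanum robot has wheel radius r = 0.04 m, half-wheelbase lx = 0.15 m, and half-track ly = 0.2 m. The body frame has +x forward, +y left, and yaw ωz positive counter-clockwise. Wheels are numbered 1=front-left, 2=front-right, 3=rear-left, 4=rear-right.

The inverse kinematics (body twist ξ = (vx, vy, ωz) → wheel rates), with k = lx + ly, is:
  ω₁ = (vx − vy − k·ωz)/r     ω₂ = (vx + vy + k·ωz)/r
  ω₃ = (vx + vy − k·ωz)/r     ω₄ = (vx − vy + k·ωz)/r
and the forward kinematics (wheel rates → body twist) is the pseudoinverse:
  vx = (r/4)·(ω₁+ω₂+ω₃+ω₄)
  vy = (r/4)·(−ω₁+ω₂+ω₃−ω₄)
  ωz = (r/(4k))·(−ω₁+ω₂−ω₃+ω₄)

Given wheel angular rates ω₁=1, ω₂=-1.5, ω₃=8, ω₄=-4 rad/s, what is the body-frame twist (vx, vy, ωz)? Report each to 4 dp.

k = lx + ly = 0.15 + 0.2 = 0.3500
ω₁+ω₂+ω₃+ω₄ = 3.5000  →  vx = (0.04/4)·3.5000 = 0.0350
−ω₁+ω₂+ω₃−ω₄ = 9.5000  →  vy = (0.04/4)·9.5000 = 0.0950
−ω₁+ω₂−ω₃+ω₄ = -14.5000  →  ωz = (0.04/1.4000)·-14.5000 = -0.4143

(0.0350, 0.0950, -0.4143)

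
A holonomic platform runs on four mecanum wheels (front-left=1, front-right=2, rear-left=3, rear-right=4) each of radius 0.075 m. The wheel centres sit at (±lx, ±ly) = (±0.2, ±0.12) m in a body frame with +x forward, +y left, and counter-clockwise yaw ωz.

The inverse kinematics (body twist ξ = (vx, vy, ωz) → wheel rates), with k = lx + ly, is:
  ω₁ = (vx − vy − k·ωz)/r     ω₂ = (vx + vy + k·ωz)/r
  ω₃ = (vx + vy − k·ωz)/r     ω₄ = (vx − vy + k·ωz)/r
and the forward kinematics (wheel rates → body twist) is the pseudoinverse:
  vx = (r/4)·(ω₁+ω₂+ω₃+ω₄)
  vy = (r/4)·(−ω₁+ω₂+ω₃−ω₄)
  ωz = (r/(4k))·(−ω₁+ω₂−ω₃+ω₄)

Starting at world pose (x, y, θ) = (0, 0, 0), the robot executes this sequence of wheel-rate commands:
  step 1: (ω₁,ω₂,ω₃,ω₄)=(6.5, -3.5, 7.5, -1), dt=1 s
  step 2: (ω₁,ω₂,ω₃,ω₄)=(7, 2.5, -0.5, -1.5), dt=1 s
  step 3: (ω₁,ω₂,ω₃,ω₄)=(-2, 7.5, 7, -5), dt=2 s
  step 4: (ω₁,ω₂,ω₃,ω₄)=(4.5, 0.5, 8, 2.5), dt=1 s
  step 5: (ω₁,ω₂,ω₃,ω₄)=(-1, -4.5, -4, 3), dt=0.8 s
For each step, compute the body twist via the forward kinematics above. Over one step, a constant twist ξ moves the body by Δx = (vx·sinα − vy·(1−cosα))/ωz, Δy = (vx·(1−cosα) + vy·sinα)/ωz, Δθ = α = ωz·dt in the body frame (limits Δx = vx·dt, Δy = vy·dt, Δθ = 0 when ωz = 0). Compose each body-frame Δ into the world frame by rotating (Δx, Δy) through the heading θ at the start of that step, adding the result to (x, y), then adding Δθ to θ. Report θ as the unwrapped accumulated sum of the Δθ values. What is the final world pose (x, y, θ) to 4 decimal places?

step 1: ξ=(vx,vy,ωz)=(0.1781, -0.0281, -1.0840), dt=1.0 → body Δ=(0.1314, -0.1104, -1.0840) → world pose (0.1314, -0.1104, -1.0840)
step 2: ξ=(vx,vy,ωz)=(0.1406, -0.0656, -0.3223), dt=1.0 → body Δ=(0.1277, -0.0870, -0.3223) → world pose (0.1143, -0.2639, -1.4062)
step 3: ξ=(vx,vy,ωz)=(0.1406, 0.4031, -0.1465), dt=2.0 → body Δ=(0.3945, 0.7539, -0.2930) → world pose (0.9226, -0.5296, -1.6992)
step 4: ξ=(vx,vy,ωz)=(0.2906, 0.0281, -0.5566), dt=1.0 → body Δ=(0.2835, -0.0521, -0.5566) → world pose (0.8346, -0.8041, -2.2559)
step 5: ξ=(vx,vy,ωz)=(-0.1219, -0.1969, 0.2051), dt=0.8 → body Δ=(-0.0842, -0.1648, 0.1641) → world pose (0.7603, -0.6347, -2.0918)

(0.7603, -0.6347, -2.0918)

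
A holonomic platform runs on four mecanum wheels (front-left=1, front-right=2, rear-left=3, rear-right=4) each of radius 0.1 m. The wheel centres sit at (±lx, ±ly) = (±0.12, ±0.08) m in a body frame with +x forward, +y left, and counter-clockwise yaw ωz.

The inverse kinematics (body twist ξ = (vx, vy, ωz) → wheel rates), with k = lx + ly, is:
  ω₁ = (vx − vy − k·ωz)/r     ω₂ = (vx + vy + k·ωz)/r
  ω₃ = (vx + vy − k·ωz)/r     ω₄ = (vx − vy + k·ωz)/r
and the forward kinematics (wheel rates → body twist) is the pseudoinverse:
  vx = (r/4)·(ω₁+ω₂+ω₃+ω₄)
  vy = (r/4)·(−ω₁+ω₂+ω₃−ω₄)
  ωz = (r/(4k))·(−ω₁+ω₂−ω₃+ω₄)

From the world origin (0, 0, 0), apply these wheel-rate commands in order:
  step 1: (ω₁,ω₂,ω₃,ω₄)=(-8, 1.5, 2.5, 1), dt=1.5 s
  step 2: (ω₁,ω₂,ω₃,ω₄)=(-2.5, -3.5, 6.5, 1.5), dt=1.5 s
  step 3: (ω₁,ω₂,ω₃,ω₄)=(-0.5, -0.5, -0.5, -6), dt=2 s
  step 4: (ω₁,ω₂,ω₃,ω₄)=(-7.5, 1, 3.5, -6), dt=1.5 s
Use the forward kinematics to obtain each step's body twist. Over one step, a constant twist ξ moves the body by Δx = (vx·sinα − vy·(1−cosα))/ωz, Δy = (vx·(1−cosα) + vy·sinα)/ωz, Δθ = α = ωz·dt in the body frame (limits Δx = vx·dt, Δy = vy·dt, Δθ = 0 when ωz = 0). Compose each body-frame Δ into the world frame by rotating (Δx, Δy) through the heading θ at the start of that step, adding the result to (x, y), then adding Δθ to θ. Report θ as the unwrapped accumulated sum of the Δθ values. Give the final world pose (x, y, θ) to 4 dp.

(-0.2102, 1.3029, -1.1875)

step 1: ξ=(vx,vy,ωz)=(-0.0750, 0.2750, 1.0000), dt=1.5 → body Δ=(-0.3304, 0.2046, 1.5000) → world pose (-0.3304, 0.2046, 1.5000)
step 2: ξ=(vx,vy,ωz)=(0.0500, 0.1000, -0.7500), dt=1.5 → body Δ=(0.1360, 0.0824, -1.1250) → world pose (-0.4029, 0.3461, 0.3750)
step 3: ξ=(vx,vy,ωz)=(-0.1875, 0.1375, -0.6875), dt=2.0 → body Δ=(-0.1064, 0.4158, -1.3750) → world pose (-0.6543, 0.6941, -1.0000)
step 4: ξ=(vx,vy,ωz)=(-0.2250, 0.4500, -0.1250), dt=1.5 → body Δ=(-0.2724, 0.7026, -0.1875) → world pose (-0.2102, 1.3029, -1.1875)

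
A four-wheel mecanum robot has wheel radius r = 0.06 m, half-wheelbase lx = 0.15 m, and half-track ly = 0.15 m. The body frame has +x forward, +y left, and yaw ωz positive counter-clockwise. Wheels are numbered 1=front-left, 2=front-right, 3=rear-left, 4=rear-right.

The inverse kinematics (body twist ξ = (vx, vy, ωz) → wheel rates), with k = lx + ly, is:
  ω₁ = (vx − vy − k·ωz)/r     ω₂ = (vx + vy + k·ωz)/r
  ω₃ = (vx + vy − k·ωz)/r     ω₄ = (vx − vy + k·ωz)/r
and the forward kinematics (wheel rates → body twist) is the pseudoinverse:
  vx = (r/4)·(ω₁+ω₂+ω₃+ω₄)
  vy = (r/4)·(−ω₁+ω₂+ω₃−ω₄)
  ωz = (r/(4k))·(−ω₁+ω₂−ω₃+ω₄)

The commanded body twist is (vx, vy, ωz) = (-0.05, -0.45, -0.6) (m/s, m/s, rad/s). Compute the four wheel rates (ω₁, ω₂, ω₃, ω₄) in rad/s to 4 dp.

k = lx + ly = 0.15 + 0.15 = 0.3000;  k·ωz = 0.3000·-0.6 = -0.1800
ω₁ (FL) = (vx − vy − k·ωz)/r = 0.5800/0.06 = 9.6667
ω₂ (FR) = (vx + vy + k·ωz)/r = -0.6800/0.06 = -11.3333
ω₃ (RL) = (vx + vy − k·ωz)/r = -0.3200/0.06 = -5.3333
ω₄ (RR) = (vx − vy + k·ωz)/r = 0.2200/0.06 = 3.6667

(9.6667, -11.3333, -5.3333, 3.6667)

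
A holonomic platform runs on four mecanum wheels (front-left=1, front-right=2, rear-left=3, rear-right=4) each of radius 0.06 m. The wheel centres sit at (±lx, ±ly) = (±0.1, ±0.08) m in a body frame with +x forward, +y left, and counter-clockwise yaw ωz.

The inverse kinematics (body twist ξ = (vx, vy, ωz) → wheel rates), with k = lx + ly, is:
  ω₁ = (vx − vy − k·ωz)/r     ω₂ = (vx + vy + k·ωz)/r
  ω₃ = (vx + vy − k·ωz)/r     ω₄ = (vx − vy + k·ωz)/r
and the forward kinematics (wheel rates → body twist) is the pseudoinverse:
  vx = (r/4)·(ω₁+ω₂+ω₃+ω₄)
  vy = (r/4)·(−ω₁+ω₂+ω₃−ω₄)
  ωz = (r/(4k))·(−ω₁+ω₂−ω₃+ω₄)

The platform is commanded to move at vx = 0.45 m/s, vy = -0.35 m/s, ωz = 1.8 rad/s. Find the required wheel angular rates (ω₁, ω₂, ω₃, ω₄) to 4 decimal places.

k = lx + ly = 0.1 + 0.08 = 0.1800;  k·ωz = 0.1800·1.8 = 0.3240
ω₁ (FL) = (vx − vy − k·ωz)/r = 0.4760/0.06 = 7.9333
ω₂ (FR) = (vx + vy + k·ωz)/r = 0.4240/0.06 = 7.0667
ω₃ (RL) = (vx + vy − k·ωz)/r = -0.2240/0.06 = -3.7333
ω₄ (RR) = (vx − vy + k·ωz)/r = 1.1240/0.06 = 18.7333

(7.9333, 7.0667, -3.7333, 18.7333)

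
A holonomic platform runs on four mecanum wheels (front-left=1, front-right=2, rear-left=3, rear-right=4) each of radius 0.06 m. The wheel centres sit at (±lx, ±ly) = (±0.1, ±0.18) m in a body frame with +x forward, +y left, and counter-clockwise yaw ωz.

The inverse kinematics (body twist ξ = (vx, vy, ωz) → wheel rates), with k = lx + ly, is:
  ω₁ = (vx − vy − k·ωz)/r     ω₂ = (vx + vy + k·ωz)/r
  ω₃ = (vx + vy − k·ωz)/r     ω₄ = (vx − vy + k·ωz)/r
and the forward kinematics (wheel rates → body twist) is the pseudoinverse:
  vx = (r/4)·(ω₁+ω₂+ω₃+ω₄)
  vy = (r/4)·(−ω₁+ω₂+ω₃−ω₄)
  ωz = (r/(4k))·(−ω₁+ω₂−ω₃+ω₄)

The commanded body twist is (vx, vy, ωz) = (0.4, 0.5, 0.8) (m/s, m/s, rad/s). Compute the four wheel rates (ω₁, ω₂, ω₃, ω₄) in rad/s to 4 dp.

(-5.4000, 18.7333, 11.2667, 2.0667)

k = lx + ly = 0.1 + 0.18 = 0.2800;  k·ωz = 0.2800·0.8 = 0.2240
ω₁ (FL) = (vx − vy − k·ωz)/r = -0.3240/0.06 = -5.4000
ω₂ (FR) = (vx + vy + k·ωz)/r = 1.1240/0.06 = 18.7333
ω₃ (RL) = (vx + vy − k·ωz)/r = 0.6760/0.06 = 11.2667
ω₄ (RR) = (vx − vy + k·ωz)/r = 0.1240/0.06 = 2.0667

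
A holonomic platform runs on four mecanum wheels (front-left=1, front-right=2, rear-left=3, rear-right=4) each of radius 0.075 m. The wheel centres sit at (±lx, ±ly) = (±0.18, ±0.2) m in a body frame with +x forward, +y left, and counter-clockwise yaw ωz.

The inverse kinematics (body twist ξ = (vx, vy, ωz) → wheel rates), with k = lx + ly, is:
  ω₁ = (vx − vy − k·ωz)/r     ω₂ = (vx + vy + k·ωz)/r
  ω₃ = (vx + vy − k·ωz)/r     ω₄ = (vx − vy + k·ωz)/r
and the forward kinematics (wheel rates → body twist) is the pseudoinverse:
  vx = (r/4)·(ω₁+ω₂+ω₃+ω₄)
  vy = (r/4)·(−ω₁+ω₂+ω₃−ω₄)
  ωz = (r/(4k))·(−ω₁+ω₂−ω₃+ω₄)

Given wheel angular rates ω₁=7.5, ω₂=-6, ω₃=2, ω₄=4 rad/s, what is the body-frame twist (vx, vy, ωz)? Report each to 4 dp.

k = lx + ly = 0.18 + 0.2 = 0.3800
ω₁+ω₂+ω₃+ω₄ = 7.5000  →  vx = (0.075/4)·7.5000 = 0.1406
−ω₁+ω₂+ω₃−ω₄ = -15.5000  →  vy = (0.075/4)·-15.5000 = -0.2906
−ω₁+ω₂−ω₃+ω₄ = -11.5000  →  ωz = (0.075/1.5200)·-11.5000 = -0.5674

(0.1406, -0.2906, -0.5674)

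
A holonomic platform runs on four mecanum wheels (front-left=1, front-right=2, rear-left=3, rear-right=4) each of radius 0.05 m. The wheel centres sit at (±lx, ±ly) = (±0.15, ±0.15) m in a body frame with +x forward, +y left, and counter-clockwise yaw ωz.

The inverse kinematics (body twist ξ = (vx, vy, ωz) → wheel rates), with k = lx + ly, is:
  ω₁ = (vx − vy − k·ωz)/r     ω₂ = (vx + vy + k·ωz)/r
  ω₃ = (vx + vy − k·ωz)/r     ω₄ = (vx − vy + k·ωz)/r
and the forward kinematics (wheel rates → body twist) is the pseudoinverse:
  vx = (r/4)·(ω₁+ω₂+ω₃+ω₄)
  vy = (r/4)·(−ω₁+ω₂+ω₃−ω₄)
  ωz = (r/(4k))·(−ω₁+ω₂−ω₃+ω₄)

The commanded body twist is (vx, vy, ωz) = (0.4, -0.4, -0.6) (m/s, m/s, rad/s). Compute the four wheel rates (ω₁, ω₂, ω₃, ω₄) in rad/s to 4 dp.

(19.6000, -3.6000, 3.6000, 12.4000)

k = lx + ly = 0.15 + 0.15 = 0.3000;  k·ωz = 0.3000·-0.6 = -0.1800
ω₁ (FL) = (vx − vy − k·ωz)/r = 0.9800/0.05 = 19.6000
ω₂ (FR) = (vx + vy + k·ωz)/r = -0.1800/0.05 = -3.6000
ω₃ (RL) = (vx + vy − k·ωz)/r = 0.1800/0.05 = 3.6000
ω₄ (RR) = (vx − vy + k·ωz)/r = 0.6200/0.05 = 12.4000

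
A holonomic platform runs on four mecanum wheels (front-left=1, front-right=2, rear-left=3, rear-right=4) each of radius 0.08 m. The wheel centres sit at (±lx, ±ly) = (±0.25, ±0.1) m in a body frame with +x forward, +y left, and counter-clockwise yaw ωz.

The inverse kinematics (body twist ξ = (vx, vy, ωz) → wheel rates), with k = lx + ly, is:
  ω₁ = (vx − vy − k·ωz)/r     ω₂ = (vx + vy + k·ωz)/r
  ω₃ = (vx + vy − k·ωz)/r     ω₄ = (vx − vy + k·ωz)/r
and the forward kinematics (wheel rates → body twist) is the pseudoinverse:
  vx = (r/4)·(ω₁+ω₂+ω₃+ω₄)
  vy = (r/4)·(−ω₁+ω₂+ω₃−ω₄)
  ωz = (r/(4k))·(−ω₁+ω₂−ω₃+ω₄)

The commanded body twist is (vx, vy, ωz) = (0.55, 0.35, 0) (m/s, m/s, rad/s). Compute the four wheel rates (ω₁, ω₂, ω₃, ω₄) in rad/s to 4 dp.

(2.5000, 11.2500, 11.2500, 2.5000)

k = lx + ly = 0.25 + 0.1 = 0.3500;  k·ωz = 0.3500·0 = 0.0000
ω₁ (FL) = (vx − vy − k·ωz)/r = 0.2000/0.08 = 2.5000
ω₂ (FR) = (vx + vy + k·ωz)/r = 0.9000/0.08 = 11.2500
ω₃ (RL) = (vx + vy − k·ωz)/r = 0.9000/0.08 = 11.2500
ω₄ (RR) = (vx − vy + k·ωz)/r = 0.2000/0.08 = 2.5000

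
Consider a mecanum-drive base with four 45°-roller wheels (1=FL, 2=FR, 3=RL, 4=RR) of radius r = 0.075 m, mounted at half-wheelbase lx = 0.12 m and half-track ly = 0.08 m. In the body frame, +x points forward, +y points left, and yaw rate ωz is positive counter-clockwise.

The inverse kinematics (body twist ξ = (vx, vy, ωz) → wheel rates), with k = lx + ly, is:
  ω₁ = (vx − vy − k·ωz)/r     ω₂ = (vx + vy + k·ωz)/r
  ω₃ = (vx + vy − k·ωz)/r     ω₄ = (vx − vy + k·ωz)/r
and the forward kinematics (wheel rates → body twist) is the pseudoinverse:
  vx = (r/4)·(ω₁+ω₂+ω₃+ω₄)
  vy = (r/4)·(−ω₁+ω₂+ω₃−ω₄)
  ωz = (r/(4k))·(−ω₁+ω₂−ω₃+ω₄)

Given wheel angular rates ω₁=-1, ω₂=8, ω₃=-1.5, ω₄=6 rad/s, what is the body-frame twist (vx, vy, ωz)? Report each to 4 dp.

(0.2156, 0.0281, 1.5469)

k = lx + ly = 0.12 + 0.08 = 0.2000
ω₁+ω₂+ω₃+ω₄ = 11.5000  →  vx = (0.075/4)·11.5000 = 0.2156
−ω₁+ω₂+ω₃−ω₄ = 1.5000  →  vy = (0.075/4)·1.5000 = 0.0281
−ω₁+ω₂−ω₃+ω₄ = 16.5000  →  ωz = (0.075/0.8000)·16.5000 = 1.5469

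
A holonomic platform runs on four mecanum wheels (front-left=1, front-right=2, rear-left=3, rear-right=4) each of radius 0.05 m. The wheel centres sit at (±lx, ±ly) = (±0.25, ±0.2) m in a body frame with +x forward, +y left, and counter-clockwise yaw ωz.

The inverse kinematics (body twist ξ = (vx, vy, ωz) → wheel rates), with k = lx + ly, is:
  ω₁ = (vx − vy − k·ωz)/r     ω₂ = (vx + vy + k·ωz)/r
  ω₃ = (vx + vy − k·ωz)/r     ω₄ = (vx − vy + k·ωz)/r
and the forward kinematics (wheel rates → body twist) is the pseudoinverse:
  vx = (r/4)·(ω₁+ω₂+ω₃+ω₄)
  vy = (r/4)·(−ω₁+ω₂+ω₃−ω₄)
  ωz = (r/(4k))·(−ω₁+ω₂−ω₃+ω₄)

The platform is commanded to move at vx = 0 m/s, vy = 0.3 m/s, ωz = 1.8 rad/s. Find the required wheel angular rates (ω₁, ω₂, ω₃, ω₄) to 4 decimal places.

k = lx + ly = 0.25 + 0.2 = 0.4500;  k·ωz = 0.4500·1.8 = 0.8100
ω₁ (FL) = (vx − vy − k·ωz)/r = -1.1100/0.05 = -22.2000
ω₂ (FR) = (vx + vy + k·ωz)/r = 1.1100/0.05 = 22.2000
ω₃ (RL) = (vx + vy − k·ωz)/r = -0.5100/0.05 = -10.2000
ω₄ (RR) = (vx − vy + k·ωz)/r = 0.5100/0.05 = 10.2000

(-22.2000, 22.2000, -10.2000, 10.2000)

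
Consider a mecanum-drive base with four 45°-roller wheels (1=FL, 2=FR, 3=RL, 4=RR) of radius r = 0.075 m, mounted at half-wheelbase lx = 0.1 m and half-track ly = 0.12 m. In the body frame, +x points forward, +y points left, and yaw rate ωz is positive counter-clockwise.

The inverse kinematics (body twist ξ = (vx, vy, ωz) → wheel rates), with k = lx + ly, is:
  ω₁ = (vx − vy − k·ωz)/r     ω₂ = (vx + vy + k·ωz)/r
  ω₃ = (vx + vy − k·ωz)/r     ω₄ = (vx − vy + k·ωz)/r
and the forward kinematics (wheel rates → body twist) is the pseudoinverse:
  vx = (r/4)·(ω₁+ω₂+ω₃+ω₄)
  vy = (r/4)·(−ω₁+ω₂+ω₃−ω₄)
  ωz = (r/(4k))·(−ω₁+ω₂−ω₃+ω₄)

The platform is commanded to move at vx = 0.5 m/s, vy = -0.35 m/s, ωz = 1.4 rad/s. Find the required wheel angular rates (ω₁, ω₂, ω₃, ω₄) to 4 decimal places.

k = lx + ly = 0.1 + 0.12 = 0.2200;  k·ωz = 0.2200·1.4 = 0.3080
ω₁ (FL) = (vx − vy − k·ωz)/r = 0.5420/0.075 = 7.2267
ω₂ (FR) = (vx + vy + k·ωz)/r = 0.4580/0.075 = 6.1067
ω₃ (RL) = (vx + vy − k·ωz)/r = -0.1580/0.075 = -2.1067
ω₄ (RR) = (vx − vy + k·ωz)/r = 1.1580/0.075 = 15.4400

(7.2267, 6.1067, -2.1067, 15.4400)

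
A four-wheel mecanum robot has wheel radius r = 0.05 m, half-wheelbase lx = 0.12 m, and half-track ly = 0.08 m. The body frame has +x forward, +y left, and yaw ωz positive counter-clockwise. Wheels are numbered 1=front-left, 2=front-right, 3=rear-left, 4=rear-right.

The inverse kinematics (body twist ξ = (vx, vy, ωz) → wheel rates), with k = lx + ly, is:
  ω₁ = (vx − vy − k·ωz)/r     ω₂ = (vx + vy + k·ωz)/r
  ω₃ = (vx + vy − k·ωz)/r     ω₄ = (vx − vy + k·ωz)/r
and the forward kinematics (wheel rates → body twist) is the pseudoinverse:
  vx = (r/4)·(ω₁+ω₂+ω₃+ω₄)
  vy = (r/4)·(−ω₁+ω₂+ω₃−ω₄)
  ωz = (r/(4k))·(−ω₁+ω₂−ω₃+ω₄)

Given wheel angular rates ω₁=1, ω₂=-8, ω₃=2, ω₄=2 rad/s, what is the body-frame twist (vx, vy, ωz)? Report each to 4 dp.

k = lx + ly = 0.12 + 0.08 = 0.2000
ω₁+ω₂+ω₃+ω₄ = -3.0000  →  vx = (0.05/4)·-3.0000 = -0.0375
−ω₁+ω₂+ω₃−ω₄ = -9.0000  →  vy = (0.05/4)·-9.0000 = -0.1125
−ω₁+ω₂−ω₃+ω₄ = -9.0000  →  ωz = (0.05/0.8000)·-9.0000 = -0.5625

(-0.0375, -0.1125, -0.5625)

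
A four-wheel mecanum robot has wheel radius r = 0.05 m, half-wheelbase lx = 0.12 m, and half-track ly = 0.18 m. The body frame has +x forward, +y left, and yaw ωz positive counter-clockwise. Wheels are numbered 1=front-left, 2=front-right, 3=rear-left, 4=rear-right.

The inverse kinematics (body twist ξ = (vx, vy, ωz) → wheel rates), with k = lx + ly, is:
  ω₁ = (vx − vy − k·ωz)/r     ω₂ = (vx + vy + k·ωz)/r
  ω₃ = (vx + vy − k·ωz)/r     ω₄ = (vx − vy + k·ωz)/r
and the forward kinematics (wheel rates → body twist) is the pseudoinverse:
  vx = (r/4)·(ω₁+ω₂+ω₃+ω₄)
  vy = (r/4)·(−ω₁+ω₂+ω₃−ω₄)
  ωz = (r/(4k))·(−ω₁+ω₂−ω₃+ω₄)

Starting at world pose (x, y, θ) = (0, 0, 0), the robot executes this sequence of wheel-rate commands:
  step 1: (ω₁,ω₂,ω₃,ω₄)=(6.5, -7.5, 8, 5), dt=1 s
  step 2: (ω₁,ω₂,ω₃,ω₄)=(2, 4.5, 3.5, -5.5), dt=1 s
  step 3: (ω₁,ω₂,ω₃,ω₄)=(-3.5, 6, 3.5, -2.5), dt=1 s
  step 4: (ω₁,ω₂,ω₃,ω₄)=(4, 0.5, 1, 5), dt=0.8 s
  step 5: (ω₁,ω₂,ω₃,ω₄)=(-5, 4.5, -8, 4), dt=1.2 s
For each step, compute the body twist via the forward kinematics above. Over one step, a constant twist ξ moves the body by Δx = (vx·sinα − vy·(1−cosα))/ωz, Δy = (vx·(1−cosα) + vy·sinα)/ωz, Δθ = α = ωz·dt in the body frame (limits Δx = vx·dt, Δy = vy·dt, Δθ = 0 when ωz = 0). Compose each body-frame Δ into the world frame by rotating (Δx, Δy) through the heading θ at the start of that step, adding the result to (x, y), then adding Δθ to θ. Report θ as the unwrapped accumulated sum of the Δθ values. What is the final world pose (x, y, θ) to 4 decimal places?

step 1: ξ=(vx,vy,ωz)=(0.1500, -0.1375, -0.7083), dt=1.0 → body Δ=(0.0911, -0.1772, -0.7083) → world pose (0.0911, -0.1772, -0.7083)
step 2: ξ=(vx,vy,ωz)=(0.0563, 0.1438, -0.2708), dt=1.0 → body Δ=(0.0749, 0.1344, -0.2708) → world pose (0.2354, -0.1239, -0.9792)
step 3: ξ=(vx,vy,ωz)=(0.0438, 0.1938, 0.1458), dt=1.0 → body Δ=(0.0295, 0.1962, 0.1458) → world pose (0.4148, -0.0389, -0.8333)
step 4: ξ=(vx,vy,ωz)=(0.1313, -0.0938, 0.0208), dt=0.8 → body Δ=(0.1056, -0.0741, 0.0167) → world pose (0.4309, -0.1669, -0.8167)
step 5: ξ=(vx,vy,ωz)=(-0.0563, -0.0313, 0.8958), dt=1.2 → body Δ=(-0.0369, -0.0636, 1.0750) → world pose (0.3593, -0.1835, 0.2583)

(0.3593, -0.1835, 0.2583)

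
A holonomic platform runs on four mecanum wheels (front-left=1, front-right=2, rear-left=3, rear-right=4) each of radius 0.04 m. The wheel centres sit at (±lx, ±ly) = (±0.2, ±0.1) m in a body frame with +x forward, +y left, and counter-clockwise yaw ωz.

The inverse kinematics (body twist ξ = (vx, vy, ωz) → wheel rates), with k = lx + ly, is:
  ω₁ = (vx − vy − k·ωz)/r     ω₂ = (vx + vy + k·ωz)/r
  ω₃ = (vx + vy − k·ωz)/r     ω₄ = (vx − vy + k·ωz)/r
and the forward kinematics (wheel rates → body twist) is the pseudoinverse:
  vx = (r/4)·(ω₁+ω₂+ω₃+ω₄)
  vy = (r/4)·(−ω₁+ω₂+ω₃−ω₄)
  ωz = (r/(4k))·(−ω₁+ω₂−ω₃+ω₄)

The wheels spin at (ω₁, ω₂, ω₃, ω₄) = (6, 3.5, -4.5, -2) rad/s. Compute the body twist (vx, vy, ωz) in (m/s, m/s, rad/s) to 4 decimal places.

k = lx + ly = 0.2 + 0.1 = 0.3000
ω₁+ω₂+ω₃+ω₄ = 3.0000  →  vx = (0.04/4)·3.0000 = 0.0300
−ω₁+ω₂+ω₃−ω₄ = -5.0000  →  vy = (0.04/4)·-5.0000 = -0.0500
−ω₁+ω₂−ω₃+ω₄ = 0.0000  →  ωz = (0.04/1.2000)·0.0000 = 0.0000

(0.0300, -0.0500, 0.0000)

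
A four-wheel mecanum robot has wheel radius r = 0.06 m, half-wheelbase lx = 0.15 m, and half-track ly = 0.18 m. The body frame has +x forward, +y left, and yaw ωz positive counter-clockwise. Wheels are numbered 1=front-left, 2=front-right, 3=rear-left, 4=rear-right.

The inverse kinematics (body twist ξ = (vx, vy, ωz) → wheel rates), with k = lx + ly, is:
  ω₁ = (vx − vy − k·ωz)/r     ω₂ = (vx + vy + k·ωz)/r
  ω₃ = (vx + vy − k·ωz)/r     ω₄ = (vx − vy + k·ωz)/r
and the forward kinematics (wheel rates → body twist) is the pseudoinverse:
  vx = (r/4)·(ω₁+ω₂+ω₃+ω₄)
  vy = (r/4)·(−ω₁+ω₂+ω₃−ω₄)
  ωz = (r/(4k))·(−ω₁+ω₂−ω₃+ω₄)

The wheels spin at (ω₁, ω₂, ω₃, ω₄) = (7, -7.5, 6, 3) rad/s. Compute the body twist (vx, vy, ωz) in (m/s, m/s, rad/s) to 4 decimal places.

(0.1275, -0.1725, -0.7955)

k = lx + ly = 0.15 + 0.18 = 0.3300
ω₁+ω₂+ω₃+ω₄ = 8.5000  →  vx = (0.06/4)·8.5000 = 0.1275
−ω₁+ω₂+ω₃−ω₄ = -11.5000  →  vy = (0.06/4)·-11.5000 = -0.1725
−ω₁+ω₂−ω₃+ω₄ = -17.5000  →  ωz = (0.06/1.3200)·-17.5000 = -0.7955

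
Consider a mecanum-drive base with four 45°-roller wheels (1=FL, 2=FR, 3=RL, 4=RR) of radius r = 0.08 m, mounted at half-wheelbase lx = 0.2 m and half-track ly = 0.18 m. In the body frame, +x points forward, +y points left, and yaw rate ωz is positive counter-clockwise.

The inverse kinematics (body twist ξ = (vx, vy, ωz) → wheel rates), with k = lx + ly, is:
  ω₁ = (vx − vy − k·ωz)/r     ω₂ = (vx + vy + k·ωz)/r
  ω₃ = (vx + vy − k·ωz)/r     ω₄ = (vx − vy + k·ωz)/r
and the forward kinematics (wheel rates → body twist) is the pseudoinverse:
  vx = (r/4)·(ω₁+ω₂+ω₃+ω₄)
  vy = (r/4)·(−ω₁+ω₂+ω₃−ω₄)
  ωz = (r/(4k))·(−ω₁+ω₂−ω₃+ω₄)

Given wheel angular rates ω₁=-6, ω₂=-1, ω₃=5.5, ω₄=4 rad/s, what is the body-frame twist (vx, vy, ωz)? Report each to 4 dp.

k = lx + ly = 0.2 + 0.18 = 0.3800
ω₁+ω₂+ω₃+ω₄ = 2.5000  →  vx = (0.08/4)·2.5000 = 0.0500
−ω₁+ω₂+ω₃−ω₄ = 6.5000  →  vy = (0.08/4)·6.5000 = 0.1300
−ω₁+ω₂−ω₃+ω₄ = 3.5000  →  ωz = (0.08/1.5200)·3.5000 = 0.1842

(0.0500, 0.1300, 0.1842)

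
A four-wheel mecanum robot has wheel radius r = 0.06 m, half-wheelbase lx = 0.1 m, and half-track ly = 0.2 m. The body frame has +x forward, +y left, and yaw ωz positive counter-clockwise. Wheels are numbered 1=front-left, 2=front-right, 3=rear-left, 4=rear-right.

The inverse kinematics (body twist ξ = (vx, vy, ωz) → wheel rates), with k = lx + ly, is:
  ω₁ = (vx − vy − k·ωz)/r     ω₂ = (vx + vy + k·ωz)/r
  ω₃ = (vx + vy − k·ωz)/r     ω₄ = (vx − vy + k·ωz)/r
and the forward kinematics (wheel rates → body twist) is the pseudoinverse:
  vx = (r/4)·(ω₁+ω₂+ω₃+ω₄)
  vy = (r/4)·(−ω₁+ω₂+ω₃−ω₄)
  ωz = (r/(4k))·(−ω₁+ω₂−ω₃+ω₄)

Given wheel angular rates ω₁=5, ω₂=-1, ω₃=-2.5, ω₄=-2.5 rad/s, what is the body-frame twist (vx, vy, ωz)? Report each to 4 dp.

k = lx + ly = 0.1 + 0.2 = 0.3000
ω₁+ω₂+ω₃+ω₄ = -1.0000  →  vx = (0.06/4)·-1.0000 = -0.0150
−ω₁+ω₂+ω₃−ω₄ = -6.0000  →  vy = (0.06/4)·-6.0000 = -0.0900
−ω₁+ω₂−ω₃+ω₄ = -6.0000  →  ωz = (0.06/1.2000)·-6.0000 = -0.3000

(-0.0150, -0.0900, -0.3000)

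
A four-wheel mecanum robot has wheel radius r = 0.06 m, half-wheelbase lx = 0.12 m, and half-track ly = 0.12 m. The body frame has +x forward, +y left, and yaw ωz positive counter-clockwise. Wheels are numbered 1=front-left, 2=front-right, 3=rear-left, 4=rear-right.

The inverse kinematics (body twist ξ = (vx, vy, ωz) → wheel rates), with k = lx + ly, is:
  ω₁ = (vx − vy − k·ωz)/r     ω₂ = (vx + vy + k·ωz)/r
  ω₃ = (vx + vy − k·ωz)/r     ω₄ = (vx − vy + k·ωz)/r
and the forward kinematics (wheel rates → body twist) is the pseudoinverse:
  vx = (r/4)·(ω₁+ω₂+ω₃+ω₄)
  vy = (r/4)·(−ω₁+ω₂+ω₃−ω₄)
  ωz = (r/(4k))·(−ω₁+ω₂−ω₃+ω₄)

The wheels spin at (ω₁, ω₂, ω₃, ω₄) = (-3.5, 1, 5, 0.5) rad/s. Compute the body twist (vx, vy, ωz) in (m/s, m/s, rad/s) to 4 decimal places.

k = lx + ly = 0.12 + 0.12 = 0.2400
ω₁+ω₂+ω₃+ω₄ = 3.0000  →  vx = (0.06/4)·3.0000 = 0.0450
−ω₁+ω₂+ω₃−ω₄ = 9.0000  →  vy = (0.06/4)·9.0000 = 0.1350
−ω₁+ω₂−ω₃+ω₄ = 0.0000  →  ωz = (0.06/0.9600)·0.0000 = 0.0000

(0.0450, 0.1350, 0.0000)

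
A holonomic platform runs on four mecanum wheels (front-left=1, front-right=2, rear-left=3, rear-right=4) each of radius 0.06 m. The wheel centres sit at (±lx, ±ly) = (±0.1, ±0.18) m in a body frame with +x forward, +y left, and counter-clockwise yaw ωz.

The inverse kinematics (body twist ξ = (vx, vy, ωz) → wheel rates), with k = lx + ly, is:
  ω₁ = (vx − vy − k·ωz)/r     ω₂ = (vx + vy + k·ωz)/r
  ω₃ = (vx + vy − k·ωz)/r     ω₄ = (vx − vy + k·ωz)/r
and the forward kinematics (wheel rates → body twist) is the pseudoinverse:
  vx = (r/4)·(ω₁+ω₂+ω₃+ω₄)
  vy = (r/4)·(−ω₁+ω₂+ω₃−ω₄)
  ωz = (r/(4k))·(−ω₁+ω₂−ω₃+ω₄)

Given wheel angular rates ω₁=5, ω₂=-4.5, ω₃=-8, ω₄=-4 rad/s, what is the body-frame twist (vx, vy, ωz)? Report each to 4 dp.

k = lx + ly = 0.1 + 0.18 = 0.2800
ω₁+ω₂+ω₃+ω₄ = -11.5000  →  vx = (0.06/4)·-11.5000 = -0.1725
−ω₁+ω₂+ω₃−ω₄ = -13.5000  →  vy = (0.06/4)·-13.5000 = -0.2025
−ω₁+ω₂−ω₃+ω₄ = -5.5000  →  ωz = (0.06/1.1200)·-5.5000 = -0.2946

(-0.1725, -0.2025, -0.2946)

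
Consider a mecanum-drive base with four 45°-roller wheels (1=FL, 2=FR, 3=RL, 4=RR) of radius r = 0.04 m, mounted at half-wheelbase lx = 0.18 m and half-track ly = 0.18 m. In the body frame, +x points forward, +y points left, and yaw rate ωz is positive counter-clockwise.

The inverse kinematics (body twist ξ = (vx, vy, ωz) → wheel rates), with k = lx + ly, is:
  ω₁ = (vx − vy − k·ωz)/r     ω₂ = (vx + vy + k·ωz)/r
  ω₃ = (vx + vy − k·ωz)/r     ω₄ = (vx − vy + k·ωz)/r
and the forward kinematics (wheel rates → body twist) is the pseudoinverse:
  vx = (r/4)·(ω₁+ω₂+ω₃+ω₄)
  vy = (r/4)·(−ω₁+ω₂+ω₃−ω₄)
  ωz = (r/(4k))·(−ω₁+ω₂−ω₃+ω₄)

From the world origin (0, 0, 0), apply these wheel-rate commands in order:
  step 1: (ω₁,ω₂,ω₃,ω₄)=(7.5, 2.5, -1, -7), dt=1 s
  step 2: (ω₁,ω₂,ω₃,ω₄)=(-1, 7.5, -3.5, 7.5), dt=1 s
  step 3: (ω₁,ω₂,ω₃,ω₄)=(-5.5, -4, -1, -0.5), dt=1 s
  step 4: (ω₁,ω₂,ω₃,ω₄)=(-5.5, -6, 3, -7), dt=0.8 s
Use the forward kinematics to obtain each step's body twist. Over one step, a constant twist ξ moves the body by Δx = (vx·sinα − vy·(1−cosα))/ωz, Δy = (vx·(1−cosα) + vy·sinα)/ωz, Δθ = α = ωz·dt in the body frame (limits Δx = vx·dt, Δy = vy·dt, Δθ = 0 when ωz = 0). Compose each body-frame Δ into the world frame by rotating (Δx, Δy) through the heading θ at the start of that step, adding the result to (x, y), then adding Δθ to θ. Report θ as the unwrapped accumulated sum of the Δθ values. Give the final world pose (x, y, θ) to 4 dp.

step 1: ξ=(vx,vy,ωz)=(0.0200, 0.0100, -0.3056), dt=1.0 → body Δ=(0.0212, 0.0068, -0.3056) → world pose (0.0212, 0.0068, -0.3056)
step 2: ξ=(vx,vy,ωz)=(0.1050, -0.0250, 0.5417), dt=1.0 → body Δ=(0.1065, 0.0040, 0.5417) → world pose (0.1240, -0.0215, 0.2361)
step 3: ξ=(vx,vy,ωz)=(-0.1100, 0.0100, 0.0556), dt=1.0 → body Δ=(-0.1102, 0.0069, 0.0556) → world pose (0.0152, -0.0405, 0.2917)
step 4: ξ=(vx,vy,ωz)=(-0.1550, 0.0950, -0.2917), dt=0.8 → body Δ=(-0.1141, 0.0897, -0.2333) → world pose (-0.1198, 0.0126, 0.0583)

(-0.1198, 0.0126, 0.0583)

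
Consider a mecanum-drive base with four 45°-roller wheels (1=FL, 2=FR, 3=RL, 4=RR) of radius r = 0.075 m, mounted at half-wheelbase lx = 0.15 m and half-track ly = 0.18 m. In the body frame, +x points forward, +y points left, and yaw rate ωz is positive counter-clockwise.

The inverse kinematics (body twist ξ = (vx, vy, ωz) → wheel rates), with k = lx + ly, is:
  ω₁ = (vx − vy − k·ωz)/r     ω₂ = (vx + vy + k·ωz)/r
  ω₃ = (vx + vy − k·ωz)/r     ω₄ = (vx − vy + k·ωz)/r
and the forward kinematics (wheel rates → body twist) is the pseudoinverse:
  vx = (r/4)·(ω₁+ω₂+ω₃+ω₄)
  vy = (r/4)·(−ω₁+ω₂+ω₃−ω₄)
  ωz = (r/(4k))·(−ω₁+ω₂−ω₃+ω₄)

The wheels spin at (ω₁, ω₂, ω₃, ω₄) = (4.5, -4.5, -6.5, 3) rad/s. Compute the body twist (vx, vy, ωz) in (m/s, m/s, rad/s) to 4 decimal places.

k = lx + ly = 0.15 + 0.18 = 0.3300
ω₁+ω₂+ω₃+ω₄ = -3.5000  →  vx = (0.075/4)·-3.5000 = -0.0656
−ω₁+ω₂+ω₃−ω₄ = -18.5000  →  vy = (0.075/4)·-18.5000 = -0.3469
−ω₁+ω₂−ω₃+ω₄ = 0.5000  →  ωz = (0.075/1.3200)·0.5000 = 0.0284

(-0.0656, -0.3469, 0.0284)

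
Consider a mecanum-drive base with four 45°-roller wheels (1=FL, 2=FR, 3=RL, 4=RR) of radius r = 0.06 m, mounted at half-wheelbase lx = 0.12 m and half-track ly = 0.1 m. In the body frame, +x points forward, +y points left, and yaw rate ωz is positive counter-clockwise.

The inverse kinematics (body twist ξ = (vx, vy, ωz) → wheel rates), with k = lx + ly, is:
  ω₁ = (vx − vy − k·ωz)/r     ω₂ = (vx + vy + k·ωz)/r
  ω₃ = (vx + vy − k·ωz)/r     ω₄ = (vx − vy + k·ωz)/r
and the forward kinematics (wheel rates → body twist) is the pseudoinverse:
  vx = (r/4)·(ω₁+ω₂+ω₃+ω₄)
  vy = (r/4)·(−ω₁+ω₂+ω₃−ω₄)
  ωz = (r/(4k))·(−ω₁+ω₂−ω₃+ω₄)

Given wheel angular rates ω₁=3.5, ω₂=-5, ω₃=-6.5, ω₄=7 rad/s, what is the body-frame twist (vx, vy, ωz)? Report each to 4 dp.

k = lx + ly = 0.12 + 0.1 = 0.2200
ω₁+ω₂+ω₃+ω₄ = -1.0000  →  vx = (0.06/4)·-1.0000 = -0.0150
−ω₁+ω₂+ω₃−ω₄ = -22.0000  →  vy = (0.06/4)·-22.0000 = -0.3300
−ω₁+ω₂−ω₃+ω₄ = 5.0000  →  ωz = (0.06/0.8800)·5.0000 = 0.3409

(-0.0150, -0.3300, 0.3409)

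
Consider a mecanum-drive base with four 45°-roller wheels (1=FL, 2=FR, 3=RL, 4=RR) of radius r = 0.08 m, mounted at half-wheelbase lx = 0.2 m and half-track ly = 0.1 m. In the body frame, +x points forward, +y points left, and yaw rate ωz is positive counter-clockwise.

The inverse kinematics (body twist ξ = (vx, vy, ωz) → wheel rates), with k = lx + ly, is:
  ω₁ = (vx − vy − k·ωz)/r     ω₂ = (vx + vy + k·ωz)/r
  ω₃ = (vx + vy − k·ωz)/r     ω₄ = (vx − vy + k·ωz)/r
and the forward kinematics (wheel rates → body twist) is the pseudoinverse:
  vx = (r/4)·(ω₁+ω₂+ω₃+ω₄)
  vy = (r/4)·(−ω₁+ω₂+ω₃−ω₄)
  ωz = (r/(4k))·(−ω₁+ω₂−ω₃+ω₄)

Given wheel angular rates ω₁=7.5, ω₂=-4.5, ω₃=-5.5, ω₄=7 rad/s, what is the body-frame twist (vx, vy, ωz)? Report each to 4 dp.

k = lx + ly = 0.2 + 0.1 = 0.3000
ω₁+ω₂+ω₃+ω₄ = 4.5000  →  vx = (0.08/4)·4.5000 = 0.0900
−ω₁+ω₂+ω₃−ω₄ = -24.5000  →  vy = (0.08/4)·-24.5000 = -0.4900
−ω₁+ω₂−ω₃+ω₄ = 0.5000  →  ωz = (0.08/1.2000)·0.5000 = 0.0333

(0.0900, -0.4900, 0.0333)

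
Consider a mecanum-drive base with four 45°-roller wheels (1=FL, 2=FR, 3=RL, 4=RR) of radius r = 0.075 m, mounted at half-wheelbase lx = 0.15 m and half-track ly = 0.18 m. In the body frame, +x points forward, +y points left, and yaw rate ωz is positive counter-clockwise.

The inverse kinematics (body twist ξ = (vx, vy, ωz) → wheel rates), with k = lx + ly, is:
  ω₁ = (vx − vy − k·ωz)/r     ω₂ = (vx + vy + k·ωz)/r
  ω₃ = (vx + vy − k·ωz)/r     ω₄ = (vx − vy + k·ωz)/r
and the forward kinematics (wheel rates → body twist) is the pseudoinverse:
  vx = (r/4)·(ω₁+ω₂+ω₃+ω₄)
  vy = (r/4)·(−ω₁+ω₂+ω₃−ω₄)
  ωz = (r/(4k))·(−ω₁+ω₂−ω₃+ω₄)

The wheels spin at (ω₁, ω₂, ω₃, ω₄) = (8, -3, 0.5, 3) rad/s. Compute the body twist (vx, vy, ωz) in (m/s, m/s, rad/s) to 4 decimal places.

k = lx + ly = 0.15 + 0.18 = 0.3300
ω₁+ω₂+ω₃+ω₄ = 8.5000  →  vx = (0.075/4)·8.5000 = 0.1594
−ω₁+ω₂+ω₃−ω₄ = -13.5000  →  vy = (0.075/4)·-13.5000 = -0.2531
−ω₁+ω₂−ω₃+ω₄ = -8.5000  →  ωz = (0.075/1.3200)·-8.5000 = -0.4830

(0.1594, -0.2531, -0.4830)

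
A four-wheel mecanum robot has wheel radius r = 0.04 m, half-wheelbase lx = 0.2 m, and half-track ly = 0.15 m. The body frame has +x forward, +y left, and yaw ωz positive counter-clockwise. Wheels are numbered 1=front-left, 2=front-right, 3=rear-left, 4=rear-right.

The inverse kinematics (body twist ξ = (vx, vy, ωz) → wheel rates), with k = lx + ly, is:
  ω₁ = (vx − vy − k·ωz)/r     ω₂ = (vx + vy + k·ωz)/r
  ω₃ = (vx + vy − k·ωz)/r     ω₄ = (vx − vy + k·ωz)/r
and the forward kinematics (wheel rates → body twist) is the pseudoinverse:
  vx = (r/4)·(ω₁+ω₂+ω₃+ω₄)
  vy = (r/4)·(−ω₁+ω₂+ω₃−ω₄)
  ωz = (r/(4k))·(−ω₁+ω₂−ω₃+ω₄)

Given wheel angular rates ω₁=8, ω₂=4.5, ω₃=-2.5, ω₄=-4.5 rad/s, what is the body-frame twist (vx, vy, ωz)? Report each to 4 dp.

(0.0550, -0.0150, -0.1571)

k = lx + ly = 0.2 + 0.15 = 0.3500
ω₁+ω₂+ω₃+ω₄ = 5.5000  →  vx = (0.04/4)·5.5000 = 0.0550
−ω₁+ω₂+ω₃−ω₄ = -1.5000  →  vy = (0.04/4)·-1.5000 = -0.0150
−ω₁+ω₂−ω₃+ω₄ = -5.5000  →  ωz = (0.04/1.4000)·-5.5000 = -0.1571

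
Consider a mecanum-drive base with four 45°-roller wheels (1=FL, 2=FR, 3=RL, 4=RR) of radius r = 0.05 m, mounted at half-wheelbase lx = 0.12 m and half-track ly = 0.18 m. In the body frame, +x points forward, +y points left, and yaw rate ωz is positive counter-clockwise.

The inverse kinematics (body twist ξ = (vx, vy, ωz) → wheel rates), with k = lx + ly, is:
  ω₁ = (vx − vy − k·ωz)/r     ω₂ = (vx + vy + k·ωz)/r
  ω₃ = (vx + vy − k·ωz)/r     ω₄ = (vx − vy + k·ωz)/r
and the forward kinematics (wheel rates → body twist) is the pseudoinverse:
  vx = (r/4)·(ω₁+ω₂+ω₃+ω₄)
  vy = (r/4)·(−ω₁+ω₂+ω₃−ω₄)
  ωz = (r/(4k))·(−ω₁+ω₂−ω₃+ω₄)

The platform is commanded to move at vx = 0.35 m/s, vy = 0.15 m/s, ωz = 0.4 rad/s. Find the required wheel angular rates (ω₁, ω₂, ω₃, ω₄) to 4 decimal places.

k = lx + ly = 0.12 + 0.18 = 0.3000;  k·ωz = 0.3000·0.4 = 0.1200
ω₁ (FL) = (vx − vy − k·ωz)/r = 0.0800/0.05 = 1.6000
ω₂ (FR) = (vx + vy + k·ωz)/r = 0.6200/0.05 = 12.4000
ω₃ (RL) = (vx + vy − k·ωz)/r = 0.3800/0.05 = 7.6000
ω₄ (RR) = (vx − vy + k·ωz)/r = 0.3200/0.05 = 6.4000

(1.6000, 12.4000, 7.6000, 6.4000)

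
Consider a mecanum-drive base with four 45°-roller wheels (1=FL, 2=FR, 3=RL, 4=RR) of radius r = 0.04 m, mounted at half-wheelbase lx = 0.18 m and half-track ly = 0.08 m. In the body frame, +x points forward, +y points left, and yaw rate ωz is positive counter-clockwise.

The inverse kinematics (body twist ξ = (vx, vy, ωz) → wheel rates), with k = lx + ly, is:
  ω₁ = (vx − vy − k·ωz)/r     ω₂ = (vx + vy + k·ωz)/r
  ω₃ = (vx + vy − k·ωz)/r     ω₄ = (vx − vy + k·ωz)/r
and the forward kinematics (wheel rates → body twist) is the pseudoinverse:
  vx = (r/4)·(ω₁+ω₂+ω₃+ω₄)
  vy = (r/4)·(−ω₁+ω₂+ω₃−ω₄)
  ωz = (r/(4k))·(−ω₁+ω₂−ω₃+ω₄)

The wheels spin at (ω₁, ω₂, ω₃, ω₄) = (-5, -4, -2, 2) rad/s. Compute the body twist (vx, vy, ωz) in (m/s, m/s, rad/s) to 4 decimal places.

k = lx + ly = 0.18 + 0.08 = 0.2600
ω₁+ω₂+ω₃+ω₄ = -9.0000  →  vx = (0.04/4)·-9.0000 = -0.0900
−ω₁+ω₂+ω₃−ω₄ = -3.0000  →  vy = (0.04/4)·-3.0000 = -0.0300
−ω₁+ω₂−ω₃+ω₄ = 5.0000  →  ωz = (0.04/1.0400)·5.0000 = 0.1923

(-0.0900, -0.0300, 0.1923)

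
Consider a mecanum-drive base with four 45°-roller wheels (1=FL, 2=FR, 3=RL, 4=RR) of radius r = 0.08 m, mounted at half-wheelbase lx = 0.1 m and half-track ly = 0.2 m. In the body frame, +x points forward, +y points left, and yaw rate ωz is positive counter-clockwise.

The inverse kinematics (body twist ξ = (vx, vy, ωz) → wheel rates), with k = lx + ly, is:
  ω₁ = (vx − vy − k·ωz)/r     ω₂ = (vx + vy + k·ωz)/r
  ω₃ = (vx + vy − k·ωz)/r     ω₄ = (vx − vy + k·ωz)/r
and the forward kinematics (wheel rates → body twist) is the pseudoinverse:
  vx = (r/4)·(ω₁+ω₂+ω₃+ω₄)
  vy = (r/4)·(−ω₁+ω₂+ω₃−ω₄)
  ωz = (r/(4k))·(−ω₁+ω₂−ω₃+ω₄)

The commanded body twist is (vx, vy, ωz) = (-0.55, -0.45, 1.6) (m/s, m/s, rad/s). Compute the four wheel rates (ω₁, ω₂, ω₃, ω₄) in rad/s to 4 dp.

k = lx + ly = 0.1 + 0.2 = 0.3000;  k·ωz = 0.3000·1.6 = 0.4800
ω₁ (FL) = (vx − vy − k·ωz)/r = -0.5800/0.08 = -7.2500
ω₂ (FR) = (vx + vy + k·ωz)/r = -0.5200/0.08 = -6.5000
ω₃ (RL) = (vx + vy − k·ωz)/r = -1.4800/0.08 = -18.5000
ω₄ (RR) = (vx − vy + k·ωz)/r = 0.3800/0.08 = 4.7500

(-7.2500, -6.5000, -18.5000, 4.7500)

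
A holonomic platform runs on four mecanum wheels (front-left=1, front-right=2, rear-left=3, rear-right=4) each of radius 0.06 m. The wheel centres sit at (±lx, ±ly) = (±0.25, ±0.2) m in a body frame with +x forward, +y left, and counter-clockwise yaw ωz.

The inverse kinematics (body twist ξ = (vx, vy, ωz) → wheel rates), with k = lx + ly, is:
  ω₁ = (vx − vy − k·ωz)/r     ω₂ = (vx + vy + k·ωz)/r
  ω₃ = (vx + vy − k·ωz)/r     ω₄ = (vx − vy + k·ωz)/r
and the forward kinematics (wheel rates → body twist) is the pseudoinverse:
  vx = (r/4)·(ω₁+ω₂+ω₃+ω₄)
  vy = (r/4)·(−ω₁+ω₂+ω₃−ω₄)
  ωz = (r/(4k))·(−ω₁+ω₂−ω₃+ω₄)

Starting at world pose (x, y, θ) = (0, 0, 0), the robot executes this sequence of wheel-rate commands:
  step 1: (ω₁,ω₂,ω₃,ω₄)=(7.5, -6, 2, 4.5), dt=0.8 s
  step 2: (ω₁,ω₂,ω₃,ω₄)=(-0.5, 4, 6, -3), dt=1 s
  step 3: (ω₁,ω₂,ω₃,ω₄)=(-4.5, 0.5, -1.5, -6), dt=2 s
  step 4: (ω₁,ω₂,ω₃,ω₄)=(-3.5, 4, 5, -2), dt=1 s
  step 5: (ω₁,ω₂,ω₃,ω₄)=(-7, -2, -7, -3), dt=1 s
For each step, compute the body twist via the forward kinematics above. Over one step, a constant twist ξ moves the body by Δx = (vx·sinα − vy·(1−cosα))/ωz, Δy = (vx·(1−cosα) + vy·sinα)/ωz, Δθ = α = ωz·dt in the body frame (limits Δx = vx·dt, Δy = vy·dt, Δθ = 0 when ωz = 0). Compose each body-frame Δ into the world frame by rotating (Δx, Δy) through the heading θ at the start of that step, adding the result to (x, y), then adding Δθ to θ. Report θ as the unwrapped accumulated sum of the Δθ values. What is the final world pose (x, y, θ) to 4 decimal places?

(-0.1043, 0.6152, -0.0933)

step 1: ξ=(vx,vy,ωz)=(0.1200, -0.2400, -0.3667), dt=0.8 → body Δ=(0.0667, -0.2032, -0.2933) → world pose (0.0667, -0.2032, -0.2933)
step 2: ξ=(vx,vy,ωz)=(0.0975, 0.2025, -0.1500), dt=1.0 → body Δ=(0.1123, 0.1944, -0.1500) → world pose (0.2304, -0.0496, -0.4433)
step 3: ξ=(vx,vy,ωz)=(-0.1725, 0.1425, 0.0167), dt=2.0 → body Δ=(-0.3497, 0.2792, 0.0333) → world pose (0.0343, 0.3526, -0.4100)
step 4: ξ=(vx,vy,ωz)=(0.0525, 0.2175, 0.0167), dt=1.0 → body Δ=(0.0507, 0.2179, 0.0167) → world pose (0.1676, 0.5323, -0.3933)
step 5: ξ=(vx,vy,ωz)=(-0.2850, 0.0150, 0.3000), dt=1.0 → body Δ=(-0.2830, -0.0277, 0.3000) → world pose (-0.1043, 0.6152, -0.0933)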